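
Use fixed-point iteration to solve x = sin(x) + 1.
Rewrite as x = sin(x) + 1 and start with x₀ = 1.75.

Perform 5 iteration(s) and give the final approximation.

Equation: x = sin(x) + 1
Fixed-point form: x = sin(x) + 1
x₀ = 1.75

x_1 = g(1.750000) = 1.983986
x_2 = g(1.983986) = 1.915845
x_3 = g(1.915845) = 1.941059
x_4 = g(1.941059) = 1.932232
x_5 = g(1.932232) = 1.935390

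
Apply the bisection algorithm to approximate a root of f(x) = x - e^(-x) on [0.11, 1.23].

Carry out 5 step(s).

f(x) = x - e^(-x)
Initial interval: [0.11, 1.23]

Iteration 1:
  c_1 = (0.110000 + 1.230000)/2 = 0.670000
  f(c_1) = f(0.670000) = 0.158291
  f(a) × f(c) < 0, new interval: [0.110000, 0.670000]
Iteration 2:
  c_2 = (0.110000 + 0.670000)/2 = 0.390000
  f(c_2) = f(0.390000) = -0.287057
  f(a) × f(c) ≥ 0, new interval: [0.390000, 0.670000]
Iteration 3:
  c_3 = (0.390000 + 0.670000)/2 = 0.530000
  f(c_3) = f(0.530000) = -0.058605
  f(a) × f(c) ≥ 0, new interval: [0.530000, 0.670000]
Iteration 4:
  c_4 = (0.530000 + 0.670000)/2 = 0.600000
  f(c_4) = f(0.600000) = 0.051188
  f(a) × f(c) < 0, new interval: [0.530000, 0.600000]
Iteration 5:
  c_5 = (0.530000 + 0.600000)/2 = 0.565000
  f(c_5) = f(0.565000) = -0.003360
  f(a) × f(c) ≥ 0, new interval: [0.565000, 0.600000]

After 5 iteration(s), the approximation is c_5 = 0.565000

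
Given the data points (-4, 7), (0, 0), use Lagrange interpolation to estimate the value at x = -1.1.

Lagrange interpolation formula:
P(x) = Σ yᵢ × Lᵢ(x)
where Lᵢ(x) = Π_{j≠i} (x - xⱼ)/(xᵢ - xⱼ)

L_0(-1.1) = (-1.1 - 0)/(-4 - 0) = 0.275000
L_1(-1.1) = (-1.1 - (-4))/(0 - (-4)) = 0.725000

P(-1.1) = 7×L_0(-1.1) + 0×L_1(-1.1)
P(-1.1) = 1.925000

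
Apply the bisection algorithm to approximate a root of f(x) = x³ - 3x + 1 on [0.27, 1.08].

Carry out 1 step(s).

f(x) = x³ - 3x + 1
Initial interval: [0.27, 1.08]

Iteration 1:
  c_1 = (0.270000 + 1.080000)/2 = 0.675000
  f(c_1) = f(0.675000) = -0.717453
  f(a) × f(c) < 0, new interval: [0.270000, 0.675000]

After 1 iteration(s), the approximation is c_1 = 0.675000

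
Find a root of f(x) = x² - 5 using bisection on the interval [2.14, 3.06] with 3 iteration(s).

f(x) = x² - 5
Initial interval: [2.14, 3.06]

Iteration 1:
  c_1 = (2.140000 + 3.060000)/2 = 2.600000
  f(c_1) = f(2.600000) = 1.760000
  f(a) × f(c) < 0, new interval: [2.140000, 2.600000]
Iteration 2:
  c_2 = (2.140000 + 2.600000)/2 = 2.370000
  f(c_2) = f(2.370000) = 0.616900
  f(a) × f(c) < 0, new interval: [2.140000, 2.370000]
Iteration 3:
  c_3 = (2.140000 + 2.370000)/2 = 2.255000
  f(c_3) = f(2.255000) = 0.085025
  f(a) × f(c) < 0, new interval: [2.140000, 2.255000]

After 3 iteration(s), the approximation is c_3 = 2.255000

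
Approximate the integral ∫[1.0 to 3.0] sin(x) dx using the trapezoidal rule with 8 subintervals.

f(x) = sin(x)
a = 1.0, b = 3.0, n = 8
h = (b - a)/n = 0.250000

Trapezoidal rule: (h/2)[f(x₀) + 2f(x₁) + 2f(x₂) + ... + f(xₙ)]

x_0 = 1.0000, f(x_0) = 0.841471, coefficient = 1
x_1 = 1.2500, f(x_1) = 0.948985, coefficient = 2
x_2 = 1.5000, f(x_2) = 0.997495, coefficient = 2
x_3 = 1.7500, f(x_3) = 0.983986, coefficient = 2
x_4 = 2.0000, f(x_4) = 0.909297, coefficient = 2
x_5 = 2.2500, f(x_5) = 0.778073, coefficient = 2
x_6 = 2.5000, f(x_6) = 0.598472, coefficient = 2
x_7 = 2.7500, f(x_7) = 0.381661, coefficient = 2
x_8 = 3.0000, f(x_8) = 0.141120, coefficient = 1

I ≈ (0.250000/2) × 12.178530 = 1.522316
Exact value: 1.530295
Error: 0.007979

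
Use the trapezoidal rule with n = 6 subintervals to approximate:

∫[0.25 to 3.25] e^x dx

f(x) = e^x
a = 0.25, b = 3.25, n = 6
h = (b - a)/n = 0.500000

Trapezoidal rule: (h/2)[f(x₀) + 2f(x₁) + 2f(x₂) + ... + f(xₙ)]

x_0 = 0.2500, f(x_0) = 1.284025, coefficient = 1
x_1 = 0.7500, f(x_1) = 2.117000, coefficient = 2
x_2 = 1.2500, f(x_2) = 3.490343, coefficient = 2
x_3 = 1.7500, f(x_3) = 5.754603, coefficient = 2
x_4 = 2.2500, f(x_4) = 9.487736, coefficient = 2
x_5 = 2.7500, f(x_5) = 15.642632, coefficient = 2
x_6 = 3.2500, f(x_6) = 25.790340, coefficient = 1

I ≈ (0.500000/2) × 100.058992 = 25.014748
Exact value: 24.506315
Error: 0.508434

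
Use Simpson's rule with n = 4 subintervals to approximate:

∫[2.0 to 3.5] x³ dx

f(x) = x³
a = 2.0, b = 3.5, n = 4
h = (b - a)/n = 0.375000

Simpson's rule: (h/3)[f(x₀) + 4f(x₁) + 2f(x₂) + ... + f(xₙ)]

x_0 = 2.0000, f(x_0) = 8.000000, coefficient = 1
x_1 = 2.3750, f(x_1) = 13.396484, coefficient = 4
x_2 = 2.7500, f(x_2) = 20.796875, coefficient = 2
x_3 = 3.1250, f(x_3) = 30.517578, coefficient = 4
x_4 = 3.5000, f(x_4) = 42.875000, coefficient = 1

I ≈ (0.375000/3) × 268.125000 = 33.515625
Exact value: 33.515625
Error: 0.000000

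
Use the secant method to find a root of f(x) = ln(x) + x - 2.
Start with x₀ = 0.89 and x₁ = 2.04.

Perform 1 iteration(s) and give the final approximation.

f(x) = ln(x) + x - 2
x₀ = 0.89, x₁ = 2.04

Secant formula: x_{n+1} = x_n - f(x_n)(x_n - x_{n-1})/(f(x_n) - f(x_{n-1}))

Iteration 1:
  f(0.890000) = -1.226534
  f(2.040000) = 0.752950
  x_2 = 2.040000 - 0.752950×(2.040000 - 0.890000)/(0.752950 - (-1.226534))
       = 1.602567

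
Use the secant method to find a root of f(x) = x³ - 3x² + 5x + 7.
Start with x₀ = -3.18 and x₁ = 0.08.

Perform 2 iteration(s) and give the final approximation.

f(x) = x³ - 3x² + 5x + 7
x₀ = -3.18, x₁ = 0.08

Secant formula: x_{n+1} = x_n - f(x_n)(x_n - x_{n-1})/(f(x_n) - f(x_{n-1}))

Iteration 1:
  f(-3.180000) = -71.394632
  f(0.080000) = 7.381312
  x_2 = 0.080000 - 7.381312×(0.080000 - (-3.180000))/(7.381312 - (-71.394632))
       = -0.225462
Iteration 2:
  f(0.080000) = 7.381312
  f(-0.225462) = 5.708728
  x_3 = -0.225462 - 5.708728×(-0.225462 - 0.080000)/(5.708728 - 7.381312)
       = -1.268041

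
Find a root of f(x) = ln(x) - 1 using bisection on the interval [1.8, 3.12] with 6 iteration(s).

f(x) = ln(x) - 1
Initial interval: [1.8, 3.12]

Iteration 1:
  c_1 = (1.800000 + 3.120000)/2 = 2.460000
  f(c_1) = f(2.460000) = -0.099839
  f(a) × f(c) ≥ 0, new interval: [2.460000, 3.120000]
Iteration 2:
  c_2 = (2.460000 + 3.120000)/2 = 2.790000
  f(c_2) = f(2.790000) = 0.026042
  f(a) × f(c) < 0, new interval: [2.460000, 2.790000]
Iteration 3:
  c_3 = (2.460000 + 2.790000)/2 = 2.625000
  f(c_3) = f(2.625000) = -0.034919
  f(a) × f(c) ≥ 0, new interval: [2.625000, 2.790000]
Iteration 4:
  c_4 = (2.625000 + 2.790000)/2 = 2.707500
  f(c_4) = f(2.707500) = -0.003974
  f(a) × f(c) ≥ 0, new interval: [2.707500, 2.790000]
Iteration 5:
  c_5 = (2.707500 + 2.790000)/2 = 2.748750
  f(c_5) = f(2.748750) = 0.011146
  f(a) × f(c) < 0, new interval: [2.707500, 2.748750]
Iteration 6:
  c_6 = (2.707500 + 2.748750)/2 = 2.728125
  f(c_6) = f(2.728125) = 0.003615
  f(a) × f(c) < 0, new interval: [2.707500, 2.728125]

After 6 iteration(s), the approximation is c_6 = 2.728125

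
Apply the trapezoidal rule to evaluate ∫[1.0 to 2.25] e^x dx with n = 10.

f(x) = e^x
a = 1.0, b = 2.25, n = 10
h = (b - a)/n = 0.125000

Trapezoidal rule: (h/2)[f(x₀) + 2f(x₁) + 2f(x₂) + ... + f(xₙ)]

x_0 = 1.0000, f(x_0) = 2.718282, coefficient = 1
x_1 = 1.1250, f(x_1) = 3.080217, coefficient = 2
x_2 = 1.2500, f(x_2) = 3.490343, coefficient = 2
x_3 = 1.3750, f(x_3) = 3.955077, coefficient = 2
x_4 = 1.5000, f(x_4) = 4.481689, coefficient = 2
x_5 = 1.6250, f(x_5) = 5.078419, coefficient = 2
x_6 = 1.7500, f(x_6) = 5.754603, coefficient = 2
x_7 = 1.8750, f(x_7) = 6.520819, coefficient = 2
x_8 = 2.0000, f(x_8) = 7.389056, coefficient = 2
x_9 = 2.1250, f(x_9) = 8.372897, coefficient = 2
x_10 = 2.2500, f(x_10) = 9.487736, coefficient = 1

I ≈ (0.125000/2) × 108.452258 = 6.778266
Exact value: 6.769454
Error: 0.008812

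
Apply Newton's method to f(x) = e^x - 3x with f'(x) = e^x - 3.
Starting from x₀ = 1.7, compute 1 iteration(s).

f(x) = e^x - 3x
f'(x) = e^x - 3
x₀ = 1.7

Newton-Raphson formula: x_{n+1} = x_n - f(x_n)/f'(x_n)

Iteration 1:
  f(1.700000) = 0.373947
  f'(1.700000) = 2.473947
  x_1 = 1.700000 - 0.373947/2.473947 = 1.548846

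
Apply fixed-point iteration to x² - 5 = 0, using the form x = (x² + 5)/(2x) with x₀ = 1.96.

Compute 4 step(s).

Equation: x² - 5 = 0
Fixed-point form: x = (x² + 5)/(2x)
x₀ = 1.96

x_1 = g(1.960000) = 2.255510
x_2 = g(2.255510) = 2.236152
x_3 = g(2.236152) = 2.236068
x_4 = g(2.236068) = 2.236068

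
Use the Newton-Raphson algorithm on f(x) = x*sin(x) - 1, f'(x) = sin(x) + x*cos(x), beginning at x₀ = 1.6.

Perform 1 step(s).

f(x) = x*sin(x) - 1
f'(x) = sin(x) + x*cos(x)
x₀ = 1.6

Newton-Raphson formula: x_{n+1} = x_n - f(x_n)/f'(x_n)

Iteration 1:
  f(1.600000) = 0.599318
  f'(1.600000) = 0.952854
  x_1 = 1.600000 - 0.599318/0.952854 = 0.971029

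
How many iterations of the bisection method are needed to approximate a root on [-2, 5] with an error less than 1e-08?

We need (b-a)/2^n ≤ 1e-08
(5 - (-2))/2^n ≤ 1e-08
7/2^n ≤ 1e-08
2^n ≥ 700000000
n ≥ log₂(700000000) = 29.38
n ≥ 30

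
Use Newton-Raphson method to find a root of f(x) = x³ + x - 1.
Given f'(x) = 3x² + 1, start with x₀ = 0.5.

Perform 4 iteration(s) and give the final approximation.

f(x) = x³ + x - 1
f'(x) = 3x² + 1
x₀ = 0.5

Newton-Raphson formula: x_{n+1} = x_n - f(x_n)/f'(x_n)

Iteration 1:
  f(0.500000) = -0.375000
  f'(0.500000) = 1.750000
  x_1 = 0.500000 - (-0.375000)/1.750000 = 0.714286
Iteration 2:
  f(0.714286) = 0.078717
  f'(0.714286) = 2.530612
  x_2 = 0.714286 - 0.078717/2.530612 = 0.683180
Iteration 3:
  f(0.683180) = 0.002043
  f'(0.683180) = 2.400204
  x_3 = 0.683180 - 0.002043/2.400204 = 0.682328
Iteration 4:
  f(0.682328) = 0.000001
  f'(0.682328) = 2.396716
  x_4 = 0.682328 - 0.000001/2.396716 = 0.682328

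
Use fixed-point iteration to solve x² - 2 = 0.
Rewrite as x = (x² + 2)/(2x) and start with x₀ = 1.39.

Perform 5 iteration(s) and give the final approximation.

Equation: x² - 2 = 0
Fixed-point form: x = (x² + 2)/(2x)
x₀ = 1.39

x_1 = g(1.390000) = 1.414424
x_2 = g(1.414424) = 1.414214
x_3 = g(1.414214) = 1.414214
x_4 = g(1.414214) = 1.414214
x_5 = g(1.414214) = 1.414214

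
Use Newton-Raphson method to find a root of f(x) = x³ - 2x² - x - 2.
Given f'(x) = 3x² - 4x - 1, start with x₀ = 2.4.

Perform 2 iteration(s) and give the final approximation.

f(x) = x³ - 2x² - x - 2
f'(x) = 3x² - 4x - 1
x₀ = 2.4

Newton-Raphson formula: x_{n+1} = x_n - f(x_n)/f'(x_n)

Iteration 1:
  f(2.400000) = -2.096000
  f'(2.400000) = 6.680000
  x_1 = 2.400000 - (-2.096000)/6.680000 = 2.713772
Iteration 2:
  f(2.713772) = 0.542848
  f'(2.713772) = 10.238593
  x_2 = 2.713772 - 0.542848/10.238593 = 2.660753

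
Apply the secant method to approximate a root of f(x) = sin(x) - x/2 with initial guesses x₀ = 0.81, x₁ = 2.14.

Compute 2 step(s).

f(x) = sin(x) - x/2
x₀ = 0.81, x₁ = 2.14

Secant formula: x_{n+1} = x_n - f(x_n)(x_n - x_{n-1})/(f(x_n) - f(x_{n-1}))

Iteration 1:
  f(0.810000) = 0.319287
  f(2.140000) = -0.227670
  x_2 = 2.140000 - (-0.227670)×(2.140000 - 0.810000)/(-0.227670 - 0.319287)
       = 1.586390
Iteration 2:
  f(2.140000) = -0.227670
  f(1.586390) = 0.206683
  x_3 = 1.586390 - 0.206683×(1.586390 - 2.140000)/(0.206683 - (-0.227670))
       = 1.849821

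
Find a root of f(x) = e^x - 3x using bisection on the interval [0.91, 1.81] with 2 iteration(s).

f(x) = e^x - 3x
Initial interval: [0.91, 1.81]

Iteration 1:
  c_1 = (0.910000 + 1.810000)/2 = 1.360000
  f(c_1) = f(1.360000) = -0.183807
  f(a) × f(c) ≥ 0, new interval: [1.360000, 1.810000]
Iteration 2:
  c_2 = (1.360000 + 1.810000)/2 = 1.585000
  f(c_2) = f(1.585000) = 0.124291
  f(a) × f(c) < 0, new interval: [1.360000, 1.585000]

After 2 iteration(s), the approximation is c_2 = 1.585000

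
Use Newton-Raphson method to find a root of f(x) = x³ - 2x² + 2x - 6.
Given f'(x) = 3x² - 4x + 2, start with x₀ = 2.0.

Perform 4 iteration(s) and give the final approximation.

f(x) = x³ - 2x² + 2x - 6
f'(x) = 3x² - 4x + 2
x₀ = 2.0

Newton-Raphson formula: x_{n+1} = x_n - f(x_n)/f'(x_n)

Iteration 1:
  f(2.000000) = -2.000000
  f'(2.000000) = 6.000000
  x_1 = 2.000000 - (-2.000000)/6.000000 = 2.333333
Iteration 2:
  f(2.333333) = 0.481481
  f'(2.333333) = 9.000000
  x_2 = 2.333333 - 0.481481/9.000000 = 2.279835
Iteration 3:
  f(2.279835) = 0.014157
  f'(2.279835) = 8.473607
  x_3 = 2.279835 - 0.014157/8.473607 = 2.278165
Iteration 4:
  f(2.278165) = 0.000014
  f'(2.278165) = 8.457444
  x_4 = 2.278165 - 0.000014/8.457444 = 2.278163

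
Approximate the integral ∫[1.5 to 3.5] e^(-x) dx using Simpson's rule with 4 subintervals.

f(x) = e^(-x)
a = 1.5, b = 3.5, n = 4
h = (b - a)/n = 0.500000

Simpson's rule: (h/3)[f(x₀) + 4f(x₁) + 2f(x₂) + ... + f(xₙ)]

x_0 = 1.5000, f(x_0) = 0.223130, coefficient = 1
x_1 = 2.0000, f(x_1) = 0.135335, coefficient = 4
x_2 = 2.5000, f(x_2) = 0.082085, coefficient = 2
x_3 = 3.0000, f(x_3) = 0.049787, coefficient = 4
x_4 = 3.5000, f(x_4) = 0.030197, coefficient = 1

I ≈ (0.500000/3) × 1.157987 = 0.192998
Exact value: 0.192933
Error: 0.000065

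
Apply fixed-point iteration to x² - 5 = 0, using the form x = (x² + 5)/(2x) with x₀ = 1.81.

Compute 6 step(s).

Equation: x² - 5 = 0
Fixed-point form: x = (x² + 5)/(2x)
x₀ = 1.81

x_1 = g(1.810000) = 2.286215
x_2 = g(2.286215) = 2.236618
x_3 = g(2.236618) = 2.236068
x_4 = g(2.236068) = 2.236068
x_5 = g(2.236068) = 2.236068
x_6 = g(2.236068) = 2.236068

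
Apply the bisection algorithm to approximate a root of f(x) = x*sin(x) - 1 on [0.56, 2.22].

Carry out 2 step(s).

f(x) = x*sin(x) - 1
Initial interval: [0.56, 2.22]

Iteration 1:
  c_1 = (0.560000 + 2.220000)/2 = 1.390000
  f(c_1) = f(1.390000) = 0.367344
  f(a) × f(c) < 0, new interval: [0.560000, 1.390000]
Iteration 2:
  c_2 = (0.560000 + 1.390000)/2 = 0.975000
  f(c_2) = f(0.975000) = -0.192991
  f(a) × f(c) ≥ 0, new interval: [0.975000, 1.390000]

After 2 iteration(s), the approximation is c_2 = 0.975000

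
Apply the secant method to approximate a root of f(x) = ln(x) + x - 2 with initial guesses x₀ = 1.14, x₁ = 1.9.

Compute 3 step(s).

f(x) = ln(x) + x - 2
x₀ = 1.14, x₁ = 1.9

Secant formula: x_{n+1} = x_n - f(x_n)(x_n - x_{n-1})/(f(x_n) - f(x_{n-1}))

Iteration 1:
  f(1.140000) = -0.728972
  f(1.900000) = 0.541854
  x_2 = 1.900000 - 0.541854×(1.900000 - 1.140000)/(0.541854 - (-0.728972))
       = 1.575952
Iteration 2:
  f(1.900000) = 0.541854
  f(1.575952) = 0.030811
  x_3 = 1.575952 - 0.030811×(1.575952 - 1.900000)/(0.030811 - 0.541854)
       = 1.556415
Iteration 3:
  f(1.575952) = 0.030811
  f(1.556415) = -0.001200
  x_4 = 1.556415 - (-0.001200)×(1.556415 - 1.575952)/(-0.001200 - 0.030811)
       = 1.557147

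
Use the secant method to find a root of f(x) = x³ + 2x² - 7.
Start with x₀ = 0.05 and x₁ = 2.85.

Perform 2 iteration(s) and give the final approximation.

f(x) = x³ + 2x² - 7
x₀ = 0.05, x₁ = 2.85

Secant formula: x_{n+1} = x_n - f(x_n)(x_n - x_{n-1})/(f(x_n) - f(x_{n-1}))

Iteration 1:
  f(0.050000) = -6.994875
  f(2.850000) = 32.394125
  x_2 = 2.850000 - 32.394125×(2.850000 - 0.050000)/(32.394125 - (-6.994875))
       = 0.547237
Iteration 2:
  f(2.850000) = 32.394125
  f(0.547237) = -6.237185
  x_3 = 0.547237 - (-6.237185)×(0.547237 - 2.850000)/(-6.237185 - 32.394125)
       = 0.919027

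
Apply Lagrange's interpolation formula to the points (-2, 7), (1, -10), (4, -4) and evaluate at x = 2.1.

Lagrange interpolation formula:
P(x) = Σ yᵢ × Lᵢ(x)
where Lᵢ(x) = Π_{j≠i} (x - xⱼ)/(xᵢ - xⱼ)

L_0(2.1) = (2.1 - 1)/(-2 - 1) × (2.1 - 4)/(-2 - 4) = -0.116111
L_1(2.1) = (2.1 - (-2))/(1 - (-2)) × (2.1 - 4)/(1 - 4) = 0.865556
L_2(2.1) = (2.1 - (-2))/(4 - (-2)) × (2.1 - 1)/(4 - 1) = 0.250556

P(2.1) = 7×L_0(2.1) + (-10)×L_1(2.1) + (-4)×L_2(2.1)
P(2.1) = -10.470556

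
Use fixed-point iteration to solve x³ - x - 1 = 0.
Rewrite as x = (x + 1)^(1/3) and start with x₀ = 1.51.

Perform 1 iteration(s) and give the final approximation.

Equation: x³ - x - 1 = 0
Fixed-point form: x = (x + 1)^(1/3)
x₀ = 1.51

x_1 = g(1.510000) = 1.359016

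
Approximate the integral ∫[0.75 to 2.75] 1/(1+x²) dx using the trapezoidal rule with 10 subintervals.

f(x) = 1/(1+x²)
a = 0.75, b = 2.75, n = 10
h = (b - a)/n = 0.200000

Trapezoidal rule: (h/2)[f(x₀) + 2f(x₁) + 2f(x₂) + ... + f(xₙ)]

x_0 = 0.7500, f(x_0) = 0.640000, coefficient = 1
x_1 = 0.9500, f(x_1) = 0.525624, coefficient = 2
x_2 = 1.1500, f(x_2) = 0.430571, coefficient = 2
x_3 = 1.3500, f(x_3) = 0.354296, coefficient = 2
x_4 = 1.5500, f(x_4) = 0.293902, coefficient = 2
x_5 = 1.7500, f(x_5) = 0.246154, coefficient = 2
x_6 = 1.9500, f(x_6) = 0.208225, coefficient = 2
x_7 = 2.1500, f(x_7) = 0.177857, coefficient = 2
x_8 = 2.3500, f(x_8) = 0.153315, coefficient = 2
x_9 = 2.5500, f(x_9) = 0.133289, coefficient = 2
x_10 = 2.7500, f(x_10) = 0.116788, coefficient = 1

I ≈ (0.200000/2) × 5.803252 = 0.580325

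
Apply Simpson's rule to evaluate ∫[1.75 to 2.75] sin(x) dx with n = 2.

f(x) = sin(x)
a = 1.75, b = 2.75, n = 2
h = (b - a)/n = 0.500000

Simpson's rule: (h/3)[f(x₀) + 4f(x₁) + 2f(x₂) + ... + f(xₙ)]

x_0 = 1.7500, f(x_0) = 0.983986, coefficient = 1
x_1 = 2.2500, f(x_1) = 0.778073, coefficient = 4
x_2 = 2.7500, f(x_2) = 0.381661, coefficient = 1

I ≈ (0.500000/3) × 4.477940 = 0.746323
Exact value: 0.746056
Error: 0.000267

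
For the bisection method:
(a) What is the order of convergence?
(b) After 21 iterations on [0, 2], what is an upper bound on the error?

(a) Bisection has linear (order 1) convergence; the error is halved each step.

(b) Error bound = (b-a)/2^n = (2 - 0)/2^{21}
    = 2/2^{21}

(a) 1 (linear); (b) error ≤ 9.54e-07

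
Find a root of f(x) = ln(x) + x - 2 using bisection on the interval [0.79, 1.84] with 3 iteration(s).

f(x) = ln(x) + x - 2
Initial interval: [0.79, 1.84]

Iteration 1:
  c_1 = (0.790000 + 1.840000)/2 = 1.315000
  f(c_1) = f(1.315000) = -0.411163
  f(a) × f(c) ≥ 0, new interval: [1.315000, 1.840000]
Iteration 2:
  c_2 = (1.315000 + 1.840000)/2 = 1.577500
  f(c_2) = f(1.577500) = 0.033341
  f(a) × f(c) < 0, new interval: [1.315000, 1.577500]
Iteration 3:
  c_3 = (1.315000 + 1.577500)/2 = 1.446250
  f(c_3) = f(1.446250) = -0.184776
  f(a) × f(c) ≥ 0, new interval: [1.446250, 1.577500]

After 3 iteration(s), the approximation is c_3 = 1.446250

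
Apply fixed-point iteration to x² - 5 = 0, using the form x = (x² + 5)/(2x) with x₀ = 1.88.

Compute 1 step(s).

Equation: x² - 5 = 0
Fixed-point form: x = (x² + 5)/(2x)
x₀ = 1.88

x_1 = g(1.880000) = 2.269787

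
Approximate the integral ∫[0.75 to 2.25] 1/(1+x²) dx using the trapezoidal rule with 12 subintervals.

f(x) = 1/(1+x²)
a = 0.75, b = 2.25, n = 12
h = (b - a)/n = 0.125000

Trapezoidal rule: (h/2)[f(x₀) + 2f(x₁) + 2f(x₂) + ... + f(xₙ)]

x_0 = 0.7500, f(x_0) = 0.640000, coefficient = 1
x_1 = 0.8750, f(x_1) = 0.566372, coefficient = 2
x_2 = 1.0000, f(x_2) = 0.500000, coefficient = 2
x_3 = 1.1250, f(x_3) = 0.441379, coefficient = 2
x_4 = 1.2500, f(x_4) = 0.390244, coefficient = 2
x_5 = 1.3750, f(x_5) = 0.345946, coefficient = 2
x_6 = 1.5000, f(x_6) = 0.307692, coefficient = 2
x_7 = 1.6250, f(x_7) = 0.274678, coefficient = 2
x_8 = 1.7500, f(x_8) = 0.246154, coefficient = 2
x_9 = 1.8750, f(x_9) = 0.221453, coefficient = 2
x_10 = 2.0000, f(x_10) = 0.200000, coefficient = 2
x_11 = 2.1250, f(x_11) = 0.181303, coefficient = 2
x_12 = 2.2500, f(x_12) = 0.164948, coefficient = 1

I ≈ (0.125000/2) × 8.155391 = 0.509712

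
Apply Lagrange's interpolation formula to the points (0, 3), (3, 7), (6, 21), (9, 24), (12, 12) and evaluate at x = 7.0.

Lagrange interpolation formula:
P(x) = Σ yᵢ × Lᵢ(x)
where Lᵢ(x) = Π_{j≠i} (x - xⱼ)/(xᵢ - xⱼ)

L_0(7.0) = (7.0 - 3)/(0 - 3) × (7.0 - 6)/(0 - 6) × (7.0 - 9)/(0 - 9) × (7.0 - 12)/(0 - 12) = 0.020576
L_1(7.0) = (7.0 - 0)/(3 - 0) × (7.0 - 6)/(3 - 6) × (7.0 - 9)/(3 - 9) × (7.0 - 12)/(3 - 12) = -0.144033
L_2(7.0) = (7.0 - 0)/(6 - 0) × (7.0 - 3)/(6 - 3) × (7.0 - 9)/(6 - 9) × (7.0 - 12)/(6 - 12) = 0.864198
L_3(7.0) = (7.0 - 0)/(9 - 0) × (7.0 - 3)/(9 - 3) × (7.0 - 6)/(9 - 6) × (7.0 - 12)/(9 - 12) = 0.288066
L_4(7.0) = (7.0 - 0)/(12 - 0) × (7.0 - 3)/(12 - 3) × (7.0 - 6)/(12 - 6) × (7.0 - 9)/(12 - 9) = -0.028807

P(7.0) = 3×L_0(7.0) + 7×L_1(7.0) + 21×L_2(7.0) + 24×L_3(7.0) + 12×L_4(7.0)
P(7.0) = 23.769547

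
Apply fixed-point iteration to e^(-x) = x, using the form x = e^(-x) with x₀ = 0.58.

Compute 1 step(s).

Equation: e^(-x) = x
Fixed-point form: x = e^(-x)
x₀ = 0.58

x_1 = g(0.580000) = 0.559898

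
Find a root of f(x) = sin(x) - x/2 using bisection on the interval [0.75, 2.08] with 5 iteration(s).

f(x) = sin(x) - x/2
Initial interval: [0.75, 2.08]

Iteration 1:
  c_1 = (0.750000 + 2.080000)/2 = 1.415000
  f(c_1) = f(1.415000) = 0.280388
  f(a) × f(c) ≥ 0, new interval: [1.415000, 2.080000]
Iteration 2:
  c_2 = (1.415000 + 2.080000)/2 = 1.747500
  f(c_2) = f(1.747500) = 0.110678
  f(a) × f(c) ≥ 0, new interval: [1.747500, 2.080000]
Iteration 3:
  c_3 = (1.747500 + 2.080000)/2 = 1.913750
  f(c_3) = f(1.913750) = -0.015109
  f(a) × f(c) < 0, new interval: [1.747500, 1.913750]
Iteration 4:
  c_4 = (1.747500 + 1.913750)/2 = 1.830625
  f(c_4) = f(1.830625) = 0.051122
  f(a) × f(c) ≥ 0, new interval: [1.830625, 1.913750]
Iteration 5:
  c_5 = (1.830625 + 1.913750)/2 = 1.872187
  f(c_5) = f(1.872187) = 0.018831
  f(a) × f(c) ≥ 0, new interval: [1.872187, 1.913750]

After 5 iteration(s), the approximation is c_5 = 1.872187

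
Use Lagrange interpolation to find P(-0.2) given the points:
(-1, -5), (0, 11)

Lagrange interpolation formula:
P(x) = Σ yᵢ × Lᵢ(x)
where Lᵢ(x) = Π_{j≠i} (x - xⱼ)/(xᵢ - xⱼ)

L_0(-0.2) = (-0.2 - 0)/(-1 - 0) = 0.200000
L_1(-0.2) = (-0.2 - (-1))/(0 - (-1)) = 0.800000

P(-0.2) = (-5)×L_0(-0.2) + 11×L_1(-0.2)
P(-0.2) = 7.800000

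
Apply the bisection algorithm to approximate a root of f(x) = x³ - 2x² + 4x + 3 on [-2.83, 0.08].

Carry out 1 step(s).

f(x) = x³ - 2x² + 4x + 3
Initial interval: [-2.83, 0.08]

Iteration 1:
  c_1 = (-2.830000 + 0.080000)/2 = -1.375000
  f(c_1) = f(-1.375000) = -8.880859
  f(a) × f(c) ≥ 0, new interval: [-1.375000, 0.080000]

After 1 iteration(s), the approximation is c_1 = -1.375000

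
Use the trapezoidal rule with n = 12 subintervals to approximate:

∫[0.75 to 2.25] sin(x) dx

f(x) = sin(x)
a = 0.75, b = 2.25, n = 12
h = (b - a)/n = 0.125000

Trapezoidal rule: (h/2)[f(x₀) + 2f(x₁) + 2f(x₂) + ... + f(xₙ)]

x_0 = 0.7500, f(x_0) = 0.681639, coefficient = 1
x_1 = 0.8750, f(x_1) = 0.767544, coefficient = 2
x_2 = 1.0000, f(x_2) = 0.841471, coefficient = 2
x_3 = 1.1250, f(x_3) = 0.902268, coefficient = 2
x_4 = 1.2500, f(x_4) = 0.948985, coefficient = 2
x_5 = 1.3750, f(x_5) = 0.980893, coefficient = 2
x_6 = 1.5000, f(x_6) = 0.997495, coefficient = 2
x_7 = 1.6250, f(x_7) = 0.998531, coefficient = 2
x_8 = 1.7500, f(x_8) = 0.983986, coefficient = 2
x_9 = 1.8750, f(x_9) = 0.954086, coefficient = 2
x_10 = 2.0000, f(x_10) = 0.909297, coefficient = 2
x_11 = 2.1250, f(x_11) = 0.850320, coefficient = 2
x_12 = 2.2500, f(x_12) = 0.778073, coefficient = 1

I ≈ (0.125000/2) × 21.729462 = 1.358091
Exact value: 1.359862
Error: 0.001771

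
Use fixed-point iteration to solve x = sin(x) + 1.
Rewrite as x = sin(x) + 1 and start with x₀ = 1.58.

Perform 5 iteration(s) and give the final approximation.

Equation: x = sin(x) + 1
Fixed-point form: x = sin(x) + 1
x₀ = 1.58

x_1 = g(1.580000) = 1.999958
x_2 = g(1.999958) = 1.909315
x_3 = g(1.909315) = 1.943248
x_4 = g(1.943248) = 1.931438
x_5 = g(1.931438) = 1.935671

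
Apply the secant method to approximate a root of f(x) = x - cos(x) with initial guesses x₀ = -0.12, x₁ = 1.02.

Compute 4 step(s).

f(x) = x - cos(x)
x₀ = -0.12, x₁ = 1.02

Secant formula: x_{n+1} = x_n - f(x_n)(x_n - x_{n-1})/(f(x_n) - f(x_{n-1}))

Iteration 1:
  f(-0.120000) = -1.112809
  f(1.020000) = 0.496634
  x_2 = 1.020000 - 0.496634×(1.020000 - (-0.120000))/(0.496634 - (-1.112809))
       = 0.668224
Iteration 2:
  f(1.020000) = 0.496634
  f(0.668224) = -0.116699
  x_3 = 0.668224 - (-0.116699)×(0.668224 - 1.020000)/(-0.116699 - 0.496634)
       = 0.735157
Iteration 3:
  f(0.668224) = -0.116699
  f(0.735157) = -0.006569
  x_4 = 0.735157 - (-0.006569)×(0.735157 - 0.668224)/(-0.006569 - (-0.116699))
       = 0.739149
Iteration 4:
  f(0.735157) = -0.006569
  f(0.739149) = 0.000107
  x_5 = 0.739149 - 0.000107×(0.739149 - 0.735157)/(0.000107 - (-0.006569))
       = 0.739085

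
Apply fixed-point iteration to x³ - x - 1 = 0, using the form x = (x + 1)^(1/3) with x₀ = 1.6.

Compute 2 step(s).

Equation: x³ - x - 1 = 0
Fixed-point form: x = (x + 1)^(1/3)
x₀ = 1.6

x_1 = g(1.600000) = 1.375069
x_2 = g(1.375069) = 1.334214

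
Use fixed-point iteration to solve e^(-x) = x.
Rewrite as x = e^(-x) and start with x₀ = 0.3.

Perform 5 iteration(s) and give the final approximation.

Equation: e^(-x) = x
Fixed-point form: x = e^(-x)
x₀ = 0.3

x_1 = g(0.300000) = 0.740818
x_2 = g(0.740818) = 0.476724
x_3 = g(0.476724) = 0.620814
x_4 = g(0.620814) = 0.537507
x_5 = g(0.537507) = 0.584203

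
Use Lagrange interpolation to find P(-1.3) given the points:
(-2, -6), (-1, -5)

Lagrange interpolation formula:
P(x) = Σ yᵢ × Lᵢ(x)
where Lᵢ(x) = Π_{j≠i} (x - xⱼ)/(xᵢ - xⱼ)

L_0(-1.3) = (-1.3 - (-1))/(-2 - (-1)) = 0.300000
L_1(-1.3) = (-1.3 - (-2))/(-1 - (-2)) = 0.700000

P(-1.3) = (-6)×L_0(-1.3) + (-5)×L_1(-1.3)
P(-1.3) = -5.300000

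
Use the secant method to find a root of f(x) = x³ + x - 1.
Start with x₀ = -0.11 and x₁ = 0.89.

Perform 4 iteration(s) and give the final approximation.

f(x) = x³ + x - 1
x₀ = -0.11, x₁ = 0.89

Secant formula: x_{n+1} = x_n - f(x_n)(x_n - x_{n-1})/(f(x_n) - f(x_{n-1}))

Iteration 1:
  f(-0.110000) = -1.111331
  f(0.890000) = 0.594969
  x_2 = 0.890000 - 0.594969×(0.890000 - (-0.110000))/(0.594969 - (-1.111331))
       = 0.541310
Iteration 2:
  f(0.890000) = 0.594969
  f(0.541310) = -0.300076
  x_3 = 0.541310 - (-0.300076)×(0.541310 - 0.890000)/(-0.300076 - 0.594969)
       = 0.658213
Iteration 3:
  f(0.541310) = -0.300076
  f(0.658213) = -0.056619
  x_4 = 0.658213 - (-0.056619)×(0.658213 - 0.541310)/(-0.056619 - (-0.300076))
       = 0.685401
Iteration 4:
  f(0.658213) = -0.056619
  f(0.685401) = 0.007384
  x_5 = 0.685401 - 0.007384×(0.685401 - 0.658213)/(0.007384 - (-0.056619))
       = 0.682264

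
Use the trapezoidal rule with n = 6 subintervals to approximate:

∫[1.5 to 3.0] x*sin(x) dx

f(x) = x*sin(x)
a = 1.5, b = 3.0, n = 6
h = (b - a)/n = 0.250000

Trapezoidal rule: (h/2)[f(x₀) + 2f(x₁) + 2f(x₂) + ... + f(xₙ)]

x_0 = 1.5000, f(x_0) = 1.496242, coefficient = 1
x_1 = 1.7500, f(x_1) = 1.721975, coefficient = 2
x_2 = 2.0000, f(x_2) = 1.818595, coefficient = 2
x_3 = 2.2500, f(x_3) = 1.750665, coefficient = 2
x_4 = 2.5000, f(x_4) = 1.496180, coefficient = 2
x_5 = 2.7500, f(x_5) = 1.049568, coefficient = 2
x_6 = 3.0000, f(x_6) = 0.423360, coefficient = 1

I ≈ (0.250000/2) × 17.593569 = 2.199196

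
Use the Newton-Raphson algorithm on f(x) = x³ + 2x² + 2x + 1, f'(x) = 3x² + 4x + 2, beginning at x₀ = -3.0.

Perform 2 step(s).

f(x) = x³ + 2x² + 2x + 1
f'(x) = 3x² + 4x + 2
x₀ = -3.0

Newton-Raphson formula: x_{n+1} = x_n - f(x_n)/f'(x_n)

Iteration 1:
  f(-3.000000) = -14.000000
  f'(-3.000000) = 17.000000
  x_1 = -3.000000 - (-14.000000)/17.000000 = -2.176471
Iteration 2:
  f(-2.176471) = -4.188887
  f'(-2.176471) = 7.505190
  x_2 = -2.176471 - (-4.188887)/7.505190 = -1.618339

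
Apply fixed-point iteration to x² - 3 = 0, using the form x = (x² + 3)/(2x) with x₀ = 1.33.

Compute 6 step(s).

Equation: x² - 3 = 0
Fixed-point form: x = (x² + 3)/(2x)
x₀ = 1.33

x_1 = g(1.330000) = 1.792820
x_2 = g(1.792820) = 1.733081
x_3 = g(1.733081) = 1.732051
x_4 = g(1.732051) = 1.732051
x_5 = g(1.732051) = 1.732051
x_6 = g(1.732051) = 1.732051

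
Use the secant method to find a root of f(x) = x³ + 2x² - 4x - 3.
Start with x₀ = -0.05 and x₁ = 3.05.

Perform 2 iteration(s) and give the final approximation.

f(x) = x³ + 2x² - 4x - 3
x₀ = -0.05, x₁ = 3.05

Secant formula: x_{n+1} = x_n - f(x_n)(x_n - x_{n-1})/(f(x_n) - f(x_{n-1}))

Iteration 1:
  f(-0.050000) = -2.795125
  f(3.050000) = 31.777625
  x_2 = 3.050000 - 31.777625×(3.050000 - (-0.050000))/(31.777625 - (-2.795125))
       = 0.200628
Iteration 2:
  f(3.050000) = 31.777625
  f(0.200628) = -3.713932
  x_3 = 0.200628 - (-3.713932)×(0.200628 - 3.050000)/(-3.713932 - 31.777625)
       = 0.498794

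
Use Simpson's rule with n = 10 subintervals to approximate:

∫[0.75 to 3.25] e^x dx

f(x) = e^x
a = 0.75, b = 3.25, n = 10
h = (b - a)/n = 0.250000

Simpson's rule: (h/3)[f(x₀) + 4f(x₁) + 2f(x₂) + ... + f(xₙ)]

x_0 = 0.7500, f(x_0) = 2.117000, coefficient = 1
x_1 = 1.0000, f(x_1) = 2.718282, coefficient = 4
x_2 = 1.2500, f(x_2) = 3.490343, coefficient = 2
x_3 = 1.5000, f(x_3) = 4.481689, coefficient = 4
x_4 = 1.7500, f(x_4) = 5.754603, coefficient = 2
x_5 = 2.0000, f(x_5) = 7.389056, coefficient = 4
x_6 = 2.2500, f(x_6) = 9.487736, coefficient = 2
x_7 = 2.5000, f(x_7) = 12.182494, coefficient = 4
x_8 = 2.7500, f(x_8) = 15.642632, coefficient = 2
x_9 = 3.0000, f(x_9) = 20.085537, coefficient = 4
x_10 = 3.2500, f(x_10) = 25.790340, coefficient = 1

I ≈ (0.250000/3) × 284.086198 = 23.673850
Exact value: 23.673340
Error: 0.000510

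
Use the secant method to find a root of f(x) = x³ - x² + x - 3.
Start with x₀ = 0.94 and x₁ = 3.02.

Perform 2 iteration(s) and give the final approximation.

f(x) = x³ - x² + x - 3
x₀ = 0.94, x₁ = 3.02

Secant formula: x_{n+1} = x_n - f(x_n)(x_n - x_{n-1})/(f(x_n) - f(x_{n-1}))

Iteration 1:
  f(0.940000) = -2.113016
  f(3.020000) = 18.443208
  x_2 = 3.020000 - 18.443208×(3.020000 - 0.940000)/(18.443208 - (-2.113016))
       = 1.153807
Iteration 2:
  f(3.020000) = 18.443208
  f(1.153807) = -1.641433
  x_3 = 1.153807 - (-1.641433)×(1.153807 - 3.020000)/(-1.641433 - 18.443208)
       = 1.306323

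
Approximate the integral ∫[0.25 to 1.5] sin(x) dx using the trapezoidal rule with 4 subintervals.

f(x) = sin(x)
a = 0.25, b = 1.5, n = 4
h = (b - a)/n = 0.312500

Trapezoidal rule: (h/2)[f(x₀) + 2f(x₁) + 2f(x₂) + ... + f(xₙ)]

x_0 = 0.2500, f(x_0) = 0.247404, coefficient = 1
x_1 = 0.5625, f(x_1) = 0.533303, coefficient = 2
x_2 = 0.8750, f(x_2) = 0.767544, coefficient = 2
x_3 = 1.1875, f(x_3) = 0.927437, coefficient = 2
x_4 = 1.5000, f(x_4) = 0.997495, coefficient = 1

I ≈ (0.312500/2) × 5.701465 = 0.890854
Exact value: 0.898175
Error: 0.007321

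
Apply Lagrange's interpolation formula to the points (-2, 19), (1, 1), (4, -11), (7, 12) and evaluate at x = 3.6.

Lagrange interpolation formula:
P(x) = Σ yᵢ × Lᵢ(x)
where Lᵢ(x) = Π_{j≠i} (x - xⱼ)/(xᵢ - xⱼ)

L_0(3.6) = (3.6 - 1)/(-2 - 1) × (3.6 - 4)/(-2 - 4) × (3.6 - 7)/(-2 - 7) = -0.021827
L_1(3.6) = (3.6 - (-2))/(1 - (-2)) × (3.6 - 4)/(1 - 4) × (3.6 - 7)/(1 - 7) = 0.141037
L_2(3.6) = (3.6 - (-2))/(4 - (-2)) × (3.6 - 1)/(4 - 1) × (3.6 - 7)/(4 - 7) = 0.916741
L_3(3.6) = (3.6 - (-2))/(7 - (-2)) × (3.6 - 1)/(7 - 1) × (3.6 - 4)/(7 - 4) = -0.035951

P(3.6) = 19×L_0(3.6) + 1×L_1(3.6) + (-11)×L_2(3.6) + 12×L_3(3.6)
P(3.6) = -10.789235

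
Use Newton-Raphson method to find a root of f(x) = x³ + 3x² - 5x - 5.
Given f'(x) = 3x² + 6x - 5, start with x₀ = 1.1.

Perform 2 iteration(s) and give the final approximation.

f(x) = x³ + 3x² - 5x - 5
f'(x) = 3x² + 6x - 5
x₀ = 1.1

Newton-Raphson formula: x_{n+1} = x_n - f(x_n)/f'(x_n)

Iteration 1:
  f(1.100000) = -5.539000
  f'(1.100000) = 5.230000
  x_1 = 1.100000 - (-5.539000)/5.230000 = 2.159082
Iteration 2:
  f(2.159082) = 8.254352
  f'(2.159082) = 21.939401
  x_2 = 2.159082 - 8.254352/21.939401 = 1.782848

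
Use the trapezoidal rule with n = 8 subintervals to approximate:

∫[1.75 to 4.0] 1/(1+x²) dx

f(x) = 1/(1+x²)
a = 1.75, b = 4.0, n = 8
h = (b - a)/n = 0.281250

Trapezoidal rule: (h/2)[f(x₀) + 2f(x₁) + 2f(x₂) + ... + f(xₙ)]

x_0 = 1.7500, f(x_0) = 0.246154, coefficient = 1
x_1 = 2.0312, f(x_1) = 0.195085, coefficient = 2
x_2 = 2.3125, f(x_2) = 0.157538, coefficient = 2
x_3 = 2.5938, f(x_3) = 0.129407, coefficient = 2
x_4 = 2.8750, f(x_4) = 0.107926, coefficient = 2
x_5 = 3.1562, f(x_5) = 0.091225, coefficient = 2
x_6 = 3.4375, f(x_6) = 0.078025, coefficient = 2
x_7 = 3.7188, f(x_7) = 0.067435, coefficient = 2
x_8 = 4.0000, f(x_8) = 0.058824, coefficient = 1

I ≈ (0.281250/2) × 1.958260 = 0.275380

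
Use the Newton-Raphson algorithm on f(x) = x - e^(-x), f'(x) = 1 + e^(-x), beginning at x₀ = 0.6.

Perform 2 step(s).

f(x) = x - e^(-x)
f'(x) = 1 + e^(-x)
x₀ = 0.6

Newton-Raphson formula: x_{n+1} = x_n - f(x_n)/f'(x_n)

Iteration 1:
  f(0.600000) = 0.051188
  f'(0.600000) = 1.548812
  x_1 = 0.600000 - 0.051188/1.548812 = 0.566950
Iteration 2:
  f(0.566950) = -0.000303
  f'(0.566950) = 1.567253
  x_2 = 0.566950 - (-0.000303)/1.567253 = 0.567143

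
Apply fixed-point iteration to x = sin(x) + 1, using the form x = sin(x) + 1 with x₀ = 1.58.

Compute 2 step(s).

Equation: x = sin(x) + 1
Fixed-point form: x = sin(x) + 1
x₀ = 1.58

x_1 = g(1.580000) = 1.999958
x_2 = g(1.999958) = 1.909315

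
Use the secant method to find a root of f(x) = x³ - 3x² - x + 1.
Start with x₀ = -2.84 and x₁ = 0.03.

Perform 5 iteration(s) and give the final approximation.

f(x) = x³ - 3x² - x + 1
x₀ = -2.84, x₁ = 0.03

Secant formula: x_{n+1} = x_n - f(x_n)(x_n - x_{n-1})/(f(x_n) - f(x_{n-1}))

Iteration 1:
  f(-2.840000) = -43.263104
  f(0.030000) = 0.967327
  x_2 = 0.030000 - 0.967327×(0.030000 - (-2.840000))/(0.967327 - (-43.263104))
       = -0.032767
Iteration 2:
  f(0.030000) = 0.967327
  f(-0.032767) = 1.029511
  x_3 = -0.032767 - 1.029511×(-0.032767 - 0.030000)/(1.029511 - 0.967327)
       = 1.006401
Iteration 3:
  f(-0.032767) = 1.029511
  f(1.006401) = -2.025602
  x_4 = 1.006401 - (-2.025602)×(1.006401 - (-0.032767))/(-2.025602 - 1.029511)
       = 0.317411
Iteration 4:
  f(1.006401) = -2.025602
  f(0.317411) = 0.412319
  x_5 = 0.317411 - 0.412319×(0.317411 - 1.006401)/(0.412319 - (-2.025602))
       = 0.433938
Iteration 5:
  f(0.317411) = 0.412319
  f(0.433938) = 0.082867
  x_6 = 0.433938 - 0.082867×(0.433938 - 0.317411)/(0.082867 - 0.412319)
       = 0.463248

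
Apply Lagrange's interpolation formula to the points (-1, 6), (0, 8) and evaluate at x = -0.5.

Lagrange interpolation formula:
P(x) = Σ yᵢ × Lᵢ(x)
where Lᵢ(x) = Π_{j≠i} (x - xⱼ)/(xᵢ - xⱼ)

L_0(-0.5) = (-0.5 - 0)/(-1 - 0) = 0.500000
L_1(-0.5) = (-0.5 - (-1))/(0 - (-1)) = 0.500000

P(-0.5) = 6×L_0(-0.5) + 8×L_1(-0.5)
P(-0.5) = 7.000000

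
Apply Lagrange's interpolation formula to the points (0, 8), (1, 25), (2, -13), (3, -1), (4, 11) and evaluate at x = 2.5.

Lagrange interpolation formula:
P(x) = Σ yᵢ × Lᵢ(x)
where Lᵢ(x) = Π_{j≠i} (x - xⱼ)/(xᵢ - xⱼ)

L_0(2.5) = (2.5 - 1)/(0 - 1) × (2.5 - 2)/(0 - 2) × (2.5 - 3)/(0 - 3) × (2.5 - 4)/(0 - 4) = 0.023438
L_1(2.5) = (2.5 - 0)/(1 - 0) × (2.5 - 2)/(1 - 2) × (2.5 - 3)/(1 - 3) × (2.5 - 4)/(1 - 4) = -0.156250
L_2(2.5) = (2.5 - 0)/(2 - 0) × (2.5 - 1)/(2 - 1) × (2.5 - 3)/(2 - 3) × (2.5 - 4)/(2 - 4) = 0.703125
L_3(2.5) = (2.5 - 0)/(3 - 0) × (2.5 - 1)/(3 - 1) × (2.5 - 2)/(3 - 2) × (2.5 - 4)/(3 - 4) = 0.468750
L_4(2.5) = (2.5 - 0)/(4 - 0) × (2.5 - 1)/(4 - 1) × (2.5 - 2)/(4 - 2) × (2.5 - 3)/(4 - 3) = -0.039062

P(2.5) = 8×L_0(2.5) + 25×L_1(2.5) + (-13)×L_2(2.5) + (-1)×L_3(2.5) + 11×L_4(2.5)
P(2.5) = -13.757812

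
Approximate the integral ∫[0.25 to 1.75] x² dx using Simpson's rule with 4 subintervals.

f(x) = x²
a = 0.25, b = 1.75, n = 4
h = (b - a)/n = 0.375000

Simpson's rule: (h/3)[f(x₀) + 4f(x₁) + 2f(x₂) + ... + f(xₙ)]

x_0 = 0.2500, f(x_0) = 0.062500, coefficient = 1
x_1 = 0.6250, f(x_1) = 0.390625, coefficient = 4
x_2 = 1.0000, f(x_2) = 1.000000, coefficient = 2
x_3 = 1.3750, f(x_3) = 1.890625, coefficient = 4
x_4 = 1.7500, f(x_4) = 3.062500, coefficient = 1

I ≈ (0.375000/3) × 14.250000 = 1.781250
Exact value: 1.781250
Error: 0.000000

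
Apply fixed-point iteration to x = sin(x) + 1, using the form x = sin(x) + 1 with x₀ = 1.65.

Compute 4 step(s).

Equation: x = sin(x) + 1
Fixed-point form: x = sin(x) + 1
x₀ = 1.65

x_1 = g(1.650000) = 1.996865
x_2 = g(1.996865) = 1.910598
x_3 = g(1.910598) = 1.942821
x_4 = g(1.942821) = 1.931593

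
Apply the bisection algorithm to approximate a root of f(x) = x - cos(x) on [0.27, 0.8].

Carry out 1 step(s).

f(x) = x - cos(x)
Initial interval: [0.27, 0.8]

Iteration 1:
  c_1 = (0.270000 + 0.800000)/2 = 0.535000
  f(c_1) = f(0.535000) = -0.325269
  f(a) × f(c) ≥ 0, new interval: [0.535000, 0.800000]

After 1 iteration(s), the approximation is c_1 = 0.535000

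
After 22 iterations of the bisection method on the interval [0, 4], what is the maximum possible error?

Bisection error bound: |error| ≤ (b-a)/2^n
|error| ≤ (4 - 0)/2^22 = 4/2^22
|error| ≤ 0.0000009537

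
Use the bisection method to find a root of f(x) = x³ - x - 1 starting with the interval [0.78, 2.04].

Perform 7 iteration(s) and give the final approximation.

f(x) = x³ - x - 1
Initial interval: [0.78, 2.04]

Iteration 1:
  c_1 = (0.780000 + 2.040000)/2 = 1.410000
  f(c_1) = f(1.410000) = 0.393221
  f(a) × f(c) < 0, new interval: [0.780000, 1.410000]
Iteration 2:
  c_2 = (0.780000 + 1.410000)/2 = 1.095000
  f(c_2) = f(1.095000) = -0.782068
  f(a) × f(c) ≥ 0, new interval: [1.095000, 1.410000]
Iteration 3:
  c_3 = (1.095000 + 1.410000)/2 = 1.252500
  f(c_3) = f(1.252500) = -0.287633
  f(a) × f(c) ≥ 0, new interval: [1.252500, 1.410000]
Iteration 4:
  c_4 = (1.252500 + 1.410000)/2 = 1.331250
  f(c_4) = f(1.331250) = 0.028027
  f(a) × f(c) < 0, new interval: [1.252500, 1.331250]
Iteration 5:
  c_5 = (1.252500 + 1.331250)/2 = 1.291875
  f(c_5) = f(1.291875) = -0.135812
  f(a) × f(c) ≥ 0, new interval: [1.291875, 1.331250]
Iteration 6:
  c_6 = (1.291875 + 1.331250)/2 = 1.311563
  f(c_6) = f(1.311563) = -0.055418
  f(a) × f(c) ≥ 0, new interval: [1.311563, 1.331250]
Iteration 7:
  c_7 = (1.311563 + 1.331250)/2 = 1.321406
  f(c_7) = f(1.321406) = -0.014080
  f(a) × f(c) ≥ 0, new interval: [1.321406, 1.331250]

After 7 iteration(s), the approximation is c_7 = 1.321406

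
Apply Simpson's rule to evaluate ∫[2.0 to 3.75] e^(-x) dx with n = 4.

f(x) = e^(-x)
a = 2.0, b = 3.75, n = 4
h = (b - a)/n = 0.437500

Simpson's rule: (h/3)[f(x₀) + 4f(x₁) + 2f(x₂) + ... + f(xₙ)]

x_0 = 2.0000, f(x_0) = 0.135335, coefficient = 1
x_1 = 2.4375, f(x_1) = 0.087379, coefficient = 4
x_2 = 2.8750, f(x_2) = 0.056416, coefficient = 2
x_3 = 3.3125, f(x_3) = 0.036425, coefficient = 4
x_4 = 3.7500, f(x_4) = 0.023518, coefficient = 1

I ≈ (0.437500/3) × 0.766901 = 0.111840
Exact value: 0.111818
Error: 0.000022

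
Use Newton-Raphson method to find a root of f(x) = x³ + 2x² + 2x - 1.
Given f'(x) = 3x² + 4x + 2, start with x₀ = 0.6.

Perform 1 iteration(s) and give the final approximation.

f(x) = x³ + 2x² + 2x - 1
f'(x) = 3x² + 4x + 2
x₀ = 0.6

Newton-Raphson formula: x_{n+1} = x_n - f(x_n)/f'(x_n)

Iteration 1:
  f(0.600000) = 1.136000
  f'(0.600000) = 5.480000
  x_1 = 0.600000 - 1.136000/5.480000 = 0.392701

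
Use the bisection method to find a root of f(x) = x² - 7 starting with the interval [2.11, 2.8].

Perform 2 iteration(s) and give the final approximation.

f(x) = x² - 7
Initial interval: [2.11, 2.8]

Iteration 1:
  c_1 = (2.110000 + 2.800000)/2 = 2.455000
  f(c_1) = f(2.455000) = -0.972975
  f(a) × f(c) ≥ 0, new interval: [2.455000, 2.800000]
Iteration 2:
  c_2 = (2.455000 + 2.800000)/2 = 2.627500
  f(c_2) = f(2.627500) = -0.096244
  f(a) × f(c) ≥ 0, new interval: [2.627500, 2.800000]

After 2 iteration(s), the approximation is c_2 = 2.627500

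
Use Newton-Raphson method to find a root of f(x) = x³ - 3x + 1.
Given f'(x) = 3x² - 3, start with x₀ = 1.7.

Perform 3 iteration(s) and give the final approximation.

f(x) = x³ - 3x + 1
f'(x) = 3x² - 3
x₀ = 1.7

Newton-Raphson formula: x_{n+1} = x_n - f(x_n)/f'(x_n)

Iteration 1:
  f(1.700000) = 0.813000
  f'(1.700000) = 5.670000
  x_1 = 1.700000 - 0.813000/5.670000 = 1.556614
Iteration 2:
  f(1.556614) = 0.101906
  f'(1.556614) = 4.269139
  x_2 = 1.556614 - 0.101906/4.269139 = 1.532743
Iteration 3:
  f(1.532743) = 0.002647
  f'(1.532743) = 4.047907
  x_3 = 1.532743 - 0.002647/4.047907 = 1.532089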